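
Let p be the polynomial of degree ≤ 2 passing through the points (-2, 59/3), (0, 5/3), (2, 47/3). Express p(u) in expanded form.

p(u) = 4u^2 - u + 5/3

Write p(u) = au^2 + bu + c. Substituting each data point gives a linear system:
  4a - 2b + c = 59/3
  c = 5/3
  4a + 2b + c = 47/3
Solving the system yields a = 4, b = -1, c = 5/3.
So p(u) = 4u^2 - u + 5/3.
Check: p(2) = 47/3. ✓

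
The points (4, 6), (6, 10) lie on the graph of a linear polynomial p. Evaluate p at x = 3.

4

Write p(x) = ax + b. Substituting each data point gives a linear system:
  4a + b = 6
  6a + b = 10
Solving the system yields a = 2, b = -2.
So p(x) = 2x - 2.
Then p(3) = 4.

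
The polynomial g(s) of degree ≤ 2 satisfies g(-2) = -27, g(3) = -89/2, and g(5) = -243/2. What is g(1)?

-15/2

Using the Lagrange interpolation formula with nodes -2, 3, 5:
  L_0(s) = (s - 3)(s - 5) / 35
  L_1(s) = (s + 2)(s - 5) / -10
  L_2(s) = (s + 2)(s - 3) / 14
Then g(s) = -27·L_0(s) - 89/2·L_1(s) - 243/2·L_2(s).
Expanding and collecting terms gives g(s) = -5s² + (3/2)s - 4.
Evaluating at s = 1: g(1) = -15/2.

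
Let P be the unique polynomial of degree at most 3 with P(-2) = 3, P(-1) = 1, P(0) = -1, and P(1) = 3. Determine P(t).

Write P(t) = at^3 + bt^2 + ct + d. Substituting each data point gives a linear system:
  -8a + 4b - 2c + d = 3
  -a + b - c + d = 1
  d = -1
  a + b + c + d = 3
Solving the system yields a = 1, b = 3, c = 0, d = -1.
So P(t) = t^3 + 3t^2 - 1.
Check: P(-1) = 1. ✓

P(t) = t^3 + 3t^2 - 1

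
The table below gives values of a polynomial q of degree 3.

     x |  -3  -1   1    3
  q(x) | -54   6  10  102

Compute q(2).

Write q(x) = ax^3 + bx^2 + cx + d. Substituting each data point gives a linear system:
  -27a + 9b - 3c + d = -54
  -a + b - c + d = 6
  a + b + c + d = 10
  27a + 9b + 3c + d = 102
Solving the system yields a = 3, b = 2, c = -1, d = 6.
So q(x) = 3x³ + 2x² - x + 6.
Then q(2) = 36.

36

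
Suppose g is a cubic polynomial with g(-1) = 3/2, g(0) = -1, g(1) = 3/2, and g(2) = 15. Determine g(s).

Write g(s) = as^3 + bs^2 + cs + d. Substituting each data point gives a linear system:
  -a + b - c + d = 3/2
  d = -1
  a + b + c + d = 3/2
  8a + 4b + 2c + d = 15
Solving the system yields a = 1, b = 5/2, c = -1, d = -1.
So g(s) = s^3 + (5/2)s^2 - s - 1.
Check: g(0) = -1. ✓

g(s) = s^3 + (5/2)s^2 - s - 1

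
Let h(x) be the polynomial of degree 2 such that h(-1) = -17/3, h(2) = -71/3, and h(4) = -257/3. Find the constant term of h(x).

Write h(x) = ax^2 + bx + c. Substituting each data point gives a linear system:
  a - b + c = -17/3
  4a + 2b + c = -71/3
  16a + 4b + c = -257/3
Solving the system yields a = -5, b = -1, c = -5/3.
So h(x) = -5x² - x - 5/3.
The constant term is -5/3.

-5/3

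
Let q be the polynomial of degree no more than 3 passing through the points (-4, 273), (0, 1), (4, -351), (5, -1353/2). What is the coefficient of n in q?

2

Write q(n) = an^3 + bn^2 + cn + d. Substituting each data point gives a linear system:
  -64a + 16b - 4c + d = 273
  d = 1
  64a + 16b + 4c + d = -351
  125a + 25b + 5c + d = -1353/2
Solving the system yields a = -5, b = -5/2, c = 2, d = 1.
So q(n) = -5n³ - (5/2)n² + 2n + 1.
The coefficient of n is 2.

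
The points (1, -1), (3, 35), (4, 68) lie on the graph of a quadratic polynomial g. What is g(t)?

g(t) = 5t^2 - 2t - 4

Write g(t) = at^2 + bt + c. Substituting each data point gives a linear system:
  a + b + c = -1
  9a + 3b + c = 35
  16a + 4b + c = 68
Solving the system yields a = 5, b = -2, c = -4.
So g(t) = 5t^2 - 2t - 4.
Check: g(4) = 68. ✓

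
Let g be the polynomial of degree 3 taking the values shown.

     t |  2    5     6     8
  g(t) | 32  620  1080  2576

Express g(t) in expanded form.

Using the Lagrange interpolation formula with nodes 2, 5, 6, 8:
  L_0(t) = (t - 5)(t - 6)(t - 8) / -72
  L_1(t) = (t - 2)(t - 6)(t - 8) / 9
  L_2(t) = (t - 2)(t - 5)(t - 8) / -8
  L_3(t) = (t - 2)(t - 5)(t - 6) / 36
Then g(t) = 32·L_0(t) + 620·L_1(t) + 1080·L_2(t) + 2576·L_3(t).
Expanding and collecting terms gives g(t) = 5t³ + t² - 6t.
Check: g(2) = 32. ✓

g(t) = 5t^3 + t^2 - 6t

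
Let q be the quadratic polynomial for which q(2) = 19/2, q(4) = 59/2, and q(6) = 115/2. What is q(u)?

q(u) = u^2 + 4u - 5/2

Write q(u) = au^2 + bu + c. Substituting each data point gives a linear system:
  4a + 2b + c = 19/2
  16a + 4b + c = 59/2
  36a + 6b + c = 115/2
Solving the system yields a = 1, b = 4, c = -5/2.
So q(u) = u^2 + 4u - 5/2.
Check: q(2) = 19/2. ✓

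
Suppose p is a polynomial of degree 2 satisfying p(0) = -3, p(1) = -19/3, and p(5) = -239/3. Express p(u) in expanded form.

p(u) = -3u^2 - (1/3)u - 3

Using the Lagrange interpolation formula with nodes 0, 1, 5:
  L_0(u) = (u - 1)(u - 5) / 5
  L_1(u) = u(u - 5) / -4
  L_2(u) = u(u - 1) / 20
Then p(u) = -3·L_0(u) - 19/3·L_1(u) - 239/3·L_2(u).
Expanding and collecting terms gives p(u) = -3u^2 - (1/3)u - 3.
Check: p(5) = -239/3. ✓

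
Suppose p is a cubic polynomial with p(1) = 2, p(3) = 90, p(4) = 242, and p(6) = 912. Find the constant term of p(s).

6

Write p(s) = as^3 + bs^2 + cs + d. Substituting each data point gives a linear system:
  a + b + c + d = 2
  27a + 9b + 3c + d = 90
  64a + 16b + 4c + d = 242
  216a + 36b + 6c + d = 912
Solving the system yields a = 5, b = -4, c = -5, d = 6.
So p(s) = 5s^3 - 4s^2 - 5s + 6.
The constant term is 6.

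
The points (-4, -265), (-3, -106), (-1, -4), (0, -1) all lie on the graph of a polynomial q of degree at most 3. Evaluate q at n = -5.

-536

Write q(n) = an^3 + bn^2 + cn + d. Substituting each data point gives a linear system:
  -64a + 16b - 4c + d = -265
  -27a + 9b - 3c + d = -106
  -a + b - c + d = -4
  d = -1
Solving the system yields a = 5, b = 4, c = 2, d = -1.
So q(n) = 5n³ + 4n² + 2n - 1.
Then q(-5) = -536.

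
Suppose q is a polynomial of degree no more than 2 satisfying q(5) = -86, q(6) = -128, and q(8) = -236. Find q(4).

Write q(u) = au^2 + bu + c. Substituting each data point gives a linear system:
  25a + 5b + c = -86
  36a + 6b + c = -128
  64a + 8b + c = -236
Solving the system yields a = -4, b = 2, c = 4.
So q(u) = -4u^2 + 2u + 4.
Then q(4) = -52.

-52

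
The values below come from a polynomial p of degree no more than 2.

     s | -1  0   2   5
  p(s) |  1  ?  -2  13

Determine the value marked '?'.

The 3 known points determine the degree-2 polynomial uniquely.
Write p(s) = as^2 + bs + c. Substituting each data point gives a linear system:
  a - b + c = 1
  4a + 2b + c = -2
  25a + 5b + c = 13
Solving the system yields a = 1, b = -2, c = -2.
So p(s) = s² - 2s - 2.
Then p(0) = -2.

-2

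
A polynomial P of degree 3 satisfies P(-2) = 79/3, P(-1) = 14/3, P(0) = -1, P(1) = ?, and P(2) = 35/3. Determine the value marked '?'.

On equispaced nodes a degree-3 polynomial has vanishing fourth forward difference, so
  P(-2) - 4·P(-1) + 6·P(0) - 4·P(1) + P(2) = 0.
Substituting the known values and solving for P(1):
  -4·P(1) = -40/3
  P(1) = 10/3.

10/3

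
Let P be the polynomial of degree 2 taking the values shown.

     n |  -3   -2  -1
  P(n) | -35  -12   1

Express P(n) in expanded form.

Using the Lagrange interpolation formula with nodes -3, -2, -1:
  L_0(n) = (n + 2)(n + 1) / 2
  L_1(n) = (n + 3)(n + 1) / -1
  L_2(n) = (n + 3)(n + 2) / 2
Then P(n) = -35·L_0(n) - 12·L_1(n) + 1·L_2(n).
Expanding and collecting terms gives P(n) = -5n^2 - 2n + 4.
Check: P(-2) = -12. ✓

P(n) = -5n^2 - 2n + 4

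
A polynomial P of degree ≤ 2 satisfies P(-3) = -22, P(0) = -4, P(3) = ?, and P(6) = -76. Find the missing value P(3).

The 3 known points determine the degree-2 polynomial uniquely.
Write P(x) = ax^2 + bx + c. Substituting each data point gives a linear system:
  9a - 3b + c = -22
  c = -4
  36a + 6b + c = -76
Solving the system yields a = -2, b = 0, c = -4.
So P(x) = -2x² - 4.
Then P(3) = -22.

-22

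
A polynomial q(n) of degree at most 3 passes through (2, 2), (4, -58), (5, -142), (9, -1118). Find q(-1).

Write q(n) = an^3 + bn^2 + cn + d. Substituting each data point gives a linear system:
  8a + 4b + 2c + d = 2
  64a + 16b + 4c + d = -58
  125a + 25b + 5c + d = -142
  729a + 81b + 9c + d = -1118
Solving the system yields a = -2, b = 4, c = 2, d = -2.
So q(n) = -2n³ + 4n² + 2n - 2.
Then q(-1) = 2.

2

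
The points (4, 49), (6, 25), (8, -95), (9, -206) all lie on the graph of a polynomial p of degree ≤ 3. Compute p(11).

Write p(x) = ax^3 + bx^2 + cx + d. Substituting each data point gives a linear system:
  64a + 16b + 4c + d = 49
  216a + 36b + 6c + d = 25
  512a + 64b + 8c + d = -95
  729a + 81b + 9c + d = -206
Solving the system yields a = -1, b = 6, c = 4, d = 1.
So p(x) = -x^3 + 6x^2 + 4x + 1.
Then p(11) = -560.

-560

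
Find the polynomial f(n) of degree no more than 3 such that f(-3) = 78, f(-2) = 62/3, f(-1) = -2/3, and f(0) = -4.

f(n) = -3n^3 - (1/3)n - 4

Using the Lagrange interpolation formula with nodes -3, -2, -1, 0:
  L_0(n) = (n + 2)(n + 1)n / -6
  L_1(n) = (n + 3)(n + 1)n / 2
  L_2(n) = (n + 3)(n + 2)n / -2
  L_3(n) = (n + 3)(n + 2)(n + 1) / 6
Then f(n) = 78·L_0(n) + 62/3·L_1(n) - 2/3·L_2(n) - 4·L_3(n).
Expanding and collecting terms gives f(n) = -3n^3 - (1/3)n - 4.
Check: f(-1) = -2/3. ✓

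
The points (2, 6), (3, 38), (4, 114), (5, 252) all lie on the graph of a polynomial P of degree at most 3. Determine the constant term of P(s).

Write P(s) = as^3 + bs^2 + cs + d. Substituting each data point gives a linear system:
  8a + 4b + 2c + d = 6
  27a + 9b + 3c + d = 38
  64a + 16b + 4c + d = 114
  125a + 25b + 5c + d = 252
Solving the system yields a = 3, b = -5, c = 0, d = 2.
So P(s) = 3s^3 - 5s^2 + 2.
The constant term is 2.

2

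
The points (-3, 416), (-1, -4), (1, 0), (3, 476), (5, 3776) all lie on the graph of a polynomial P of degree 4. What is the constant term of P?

-4

Write P(n) = an^4 + bn^3 + cn^2 + dn + e. Substituting each data point gives a linear system:
  81a - 27b + 9c - 3d + e = 416
  a - b + c - d + e = -4
  a + b + c + d + e = 0
  81a + 27b + 9c + 3d + e = 476
  625a + 125b + 25c + 5d + e = 3776
Solving the system yields a = 6, b = 1, c = -4, d = 1, e = -4.
So P(n) = 6n⁴ + n³ - 4n² + n - 4.
The constant term is -4.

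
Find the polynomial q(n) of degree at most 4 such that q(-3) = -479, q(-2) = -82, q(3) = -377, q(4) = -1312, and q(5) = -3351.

q(n) = -6n^4 + 2n^3 + 6n^2 - n + 4

Write q(n) = an^4 + bn^3 + cn^2 + dn + e. Substituting each data point gives a linear system:
  81a - 27b + 9c - 3d + e = -479
  16a - 8b + 4c - 2d + e = -82
  81a + 27b + 9c + 3d + e = -377
  256a + 64b + 16c + 4d + e = -1312
  625a + 125b + 25c + 5d + e = -3351
Solving the system yields a = -6, b = 2, c = 6, d = -1, e = 4.
So q(n) = -6n^4 + 2n^3 + 6n^2 - n + 4.
Check: q(3) = -377. ✓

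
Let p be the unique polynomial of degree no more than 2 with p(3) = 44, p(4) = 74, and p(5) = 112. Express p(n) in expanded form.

p(n) = 4n^2 + 2n + 2

Write p(n) = an^2 + bn + c. Substituting each data point gives a linear system:
  9a + 3b + c = 44
  16a + 4b + c = 74
  25a + 5b + c = 112
Solving the system yields a = 4, b = 2, c = 2.
So p(n) = 4n² + 2n + 2.
Check: p(5) = 112. ✓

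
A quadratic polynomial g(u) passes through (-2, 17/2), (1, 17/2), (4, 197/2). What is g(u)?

g(u) = 5u^2 + 5u - 3/2

Write g(u) = au^2 + bu + c. Substituting each data point gives a linear system:
  4a - 2b + c = 17/2
  a + b + c = 17/2
  16a + 4b + c = 197/2
Solving the system yields a = 5, b = 5, c = -3/2.
So g(u) = 5u² + 5u - 3/2.
Check: g(4) = 197/2. ✓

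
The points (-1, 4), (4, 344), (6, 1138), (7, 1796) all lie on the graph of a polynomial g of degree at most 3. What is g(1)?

Using the Lagrange interpolation formula with nodes -1, 4, 6, 7:
  L_0(s) = (s - 4)(s - 6)(s - 7) / -280
  L_1(s) = (s + 1)(s - 6)(s - 7) / 30
  L_2(s) = (s + 1)(s - 4)(s - 7) / -14
  L_3(s) = (s + 1)(s - 4)(s - 6) / 24
Then g(s) = 4·L_0(s) + 344·L_1(s) + 1138·L_2(s) + 1796·L_3(s).
Expanding and collecting terms gives g(s) = 5s^3 + 2s^2 - 3s + 4.
Evaluating at s = 1: g(1) = 8.

8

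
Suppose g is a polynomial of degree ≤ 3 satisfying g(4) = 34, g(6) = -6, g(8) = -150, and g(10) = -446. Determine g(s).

g(s) = -s^3 + 5s^2 + 6s - 6

Write g(s) = as^3 + bs^2 + cs + d. Substituting each data point gives a linear system:
  64a + 16b + 4c + d = 34
  216a + 36b + 6c + d = -6
  512a + 64b + 8c + d = -150
  1000a + 100b + 10c + d = -446
Solving the system yields a = -1, b = 5, c = 6, d = -6.
So g(s) = -s^3 + 5s^2 + 6s - 6.
Check: g(10) = -446. ✓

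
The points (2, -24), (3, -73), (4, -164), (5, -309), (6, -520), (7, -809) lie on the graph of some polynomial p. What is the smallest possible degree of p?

Forward differences of the values at s = 2, 3, 4, 5, 6, 7:
  p  : -24  -73  -164  -309  -520  -809
  Δ  : -49  -91  -145  -211  -289
  Δ^2: -42  -54  -66  -78
  Δ^3: -12  -12  -12
  Δ^4: 0  0
  Δ^5: 0
The third differences are constant (-12) and nonzero, while all higher differences vanish, so the minimal degree is 3.

3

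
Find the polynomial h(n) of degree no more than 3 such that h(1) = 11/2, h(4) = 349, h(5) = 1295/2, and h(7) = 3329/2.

Write h(n) = an^3 + bn^2 + cn + d. Substituting each data point gives a linear system:
  a + b + c + d = 11/2
  64a + 16b + 4c + d = 349
  125a + 25b + 5c + d = 1295/2
  343a + 49b + 7c + d = 3329/2
Solving the system yields a = 4, b = 6, c = 1/2, d = -5.
So h(n) = 4n^3 + 6n^2 + (1/2)n - 5.
Check: h(5) = 1295/2. ✓

h(n) = 4n^3 + 6n^2 + (1/2)n - 5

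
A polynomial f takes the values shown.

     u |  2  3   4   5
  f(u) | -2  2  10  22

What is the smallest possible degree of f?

2

Forward differences of the values at u = 2, 3, 4, 5:
  f  : -2  2  10  22
  Δ  : 4  8  12
  Δ^2: 4  4
  Δ^3: 0
The second differences are constant (4) and nonzero, while all higher differences vanish, so the minimal degree is 2.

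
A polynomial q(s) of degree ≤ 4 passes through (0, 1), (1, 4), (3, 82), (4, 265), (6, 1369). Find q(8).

Using the Lagrange interpolation formula with nodes 0, 1, 3, 4, 6:
  L_0(s) = (s - 1)(s - 3)(s - 4)(s - 6) / 72
  L_1(s) = s(s - 3)(s - 4)(s - 6) / -30
  L_2(s) = s(s - 1)(s - 4)(s - 6) / 18
  L_3(s) = s(s - 1)(s - 3)(s - 6) / -24
  L_4(s) = s(s - 1)(s - 3)(s - 4) / 180
Then q(s) = 1·L_0(s) + 4·L_1(s) + 82·L_2(s) + 265·L_3(s) + 1369·L_4(s).
Expanding and collecting terms gives q(s) = s⁴ + s³ - 5s² + 6s + 1.
Evaluating at s = 8: q(8) = 4337.

4337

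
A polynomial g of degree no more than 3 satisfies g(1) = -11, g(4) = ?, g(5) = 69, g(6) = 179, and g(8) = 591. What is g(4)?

7

The 4 known points determine the degree-3 polynomial uniquely.
Write g(x) = ax^3 + bx^2 + cx + d. Substituting each data point gives a linear system:
  a + b + c + d = -11
  125a + 25b + 5c + d = 69
  216a + 36b + 6c + d = 179
  512a + 64b + 8c + d = 591
Solving the system yields a = 2, b = -6, c = -6, d = -1.
So g(x) = 2x^3 - 6x^2 - 6x - 1.
Then g(4) = 7.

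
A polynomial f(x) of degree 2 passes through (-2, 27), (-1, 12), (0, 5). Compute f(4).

Using the Lagrange interpolation formula with nodes -2, -1, 0:
  L_0(x) = (x + 1)x / 2
  L_1(x) = (x + 2)x / -1
  L_2(x) = (x + 2)(x + 1) / 2
Then f(x) = 27·L_0(x) + 12·L_1(x) + 5·L_2(x).
Expanding and collecting terms gives f(x) = 4x^2 - 3x + 5.
Evaluating at x = 4: f(4) = 57.

57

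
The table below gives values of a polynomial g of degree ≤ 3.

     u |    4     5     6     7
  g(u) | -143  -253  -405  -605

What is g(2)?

Forward differences of the values at u = 4, 5, 6, 7:
  g  : -143  -253  -405  -605
  Δ  : -110  -152  -200
  Δ^2: -42  -48
  Δ^3: -6
The third differences are constant, confirming degree 3.
Interpolating (Newton forward form) and evaluating at u = 2 gives g(2) = -25.

-25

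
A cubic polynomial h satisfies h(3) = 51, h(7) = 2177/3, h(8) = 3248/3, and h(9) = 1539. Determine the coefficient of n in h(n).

Write h(n) = an^3 + bn^2 + cn + d. Substituting each data point gives a linear system:
  27a + 9b + 3c + d = 51
  343a + 49b + 7c + d = 2177/3
  512a + 64b + 8c + d = 3248/3
  729a + 81b + 9c + d = 1539
Solving the system yields a = 2, b = 5/3, c = -6, d = 0.
So h(n) = 2n^3 + (5/3)n^2 - 6n.
The coefficient of n is -6.

-6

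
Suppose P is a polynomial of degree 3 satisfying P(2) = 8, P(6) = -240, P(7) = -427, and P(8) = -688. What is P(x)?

P(x) = -2x^3 + 5x^2 + 2x

Using the Lagrange interpolation formula with nodes 2, 6, 7, 8:
  L_0(x) = (x - 6)(x - 7)(x - 8) / -120
  L_1(x) = (x - 2)(x - 7)(x - 8) / 8
  L_2(x) = (x - 2)(x - 6)(x - 8) / -5
  L_3(x) = (x - 2)(x - 6)(x - 7) / 12
Then P(x) = 8·L_0(x) - 240·L_1(x) - 427·L_2(x) - 688·L_3(x).
Expanding and collecting terms gives P(x) = -2x^3 + 5x^2 + 2x.
Check: P(7) = -427. ✓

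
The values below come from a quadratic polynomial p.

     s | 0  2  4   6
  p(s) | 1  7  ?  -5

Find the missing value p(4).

On equispaced nodes a degree-2 polynomial has vanishing third forward difference, so
  - p(0) + 3·p(2) - 3·p(4) + p(6) = 0.
Substituting the known values and solving for p(4):
  -3·p(4) = -15
  p(4) = 5.

5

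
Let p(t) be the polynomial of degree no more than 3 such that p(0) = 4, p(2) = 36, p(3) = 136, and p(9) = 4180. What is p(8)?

2916

Using the Lagrange interpolation formula with nodes 0, 2, 3, 9:
  L_0(t) = (t - 2)(t - 3)(t - 9) / -54
  L_1(t) = t(t - 3)(t - 9) / 14
  L_2(t) = t(t - 2)(t - 9) / -18
  L_3(t) = t(t - 2)(t - 3) / 378
Then p(t) = 4·L_0(t) + 36·L_1(t) + 136·L_2(t) + 4180·L_3(t).
Expanding and collecting terms gives p(t) = 6t^3 - 2t^2 - 4t + 4.
Evaluating at t = 8: p(8) = 2916.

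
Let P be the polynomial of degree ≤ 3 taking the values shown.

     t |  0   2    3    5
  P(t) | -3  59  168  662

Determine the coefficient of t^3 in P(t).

Write P(t) = at^3 + bt^2 + ct + d. Substituting each data point gives a linear system:
  d = -3
  8a + 4b + 2c + d = 59
  27a + 9b + 3c + d = 168
  125a + 25b + 5c + d = 662
Solving the system yields a = 4, b = 6, c = 3, d = -3.
So P(t) = 4t^3 + 6t^2 + 3t - 3.
The leading coefficient is 4.

4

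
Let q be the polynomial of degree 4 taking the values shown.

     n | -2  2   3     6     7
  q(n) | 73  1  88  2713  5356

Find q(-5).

Using the Lagrange interpolation formula with nodes -2, 2, 3, 6, 7:
  L_0(n) = (n - 2)(n - 3)(n - 6)(n - 7) / 1440
  L_1(n) = (n + 2)(n - 3)(n - 6)(n - 7) / -80
  L_2(n) = (n + 2)(n - 2)(n - 6)(n - 7) / 60
  L_3(n) = (n + 2)(n - 2)(n - 3)(n - 7) / -96
  L_4(n) = (n + 2)(n - 2)(n - 3)(n - 6) / 180
Then q(n) = 73·L_0(n) + 1·L_1(n) + 88·L_2(n) + 2713·L_3(n) + 5356·L_4(n).
Expanding and collecting terms gives q(n) = 3n⁴ - 5n³ - 3n² + 2n + 1.
Evaluating at n = -5: q(-5) = 2416.

2416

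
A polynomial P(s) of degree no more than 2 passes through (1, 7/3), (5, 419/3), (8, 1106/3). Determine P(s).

P(s) = 6s^2 - (5/3)s - 2

Using the Lagrange interpolation formula with nodes 1, 5, 8:
  L_0(s) = (s - 5)(s - 8) / 28
  L_1(s) = (s - 1)(s - 8) / -12
  L_2(s) = (s - 1)(s - 5) / 21
Then P(s) = 7/3·L_0(s) + 419/3·L_1(s) + 1106/3·L_2(s).
Expanding and collecting terms gives P(s) = 6s² - (5/3)s - 2.
Check: P(1) = 7/3. ✓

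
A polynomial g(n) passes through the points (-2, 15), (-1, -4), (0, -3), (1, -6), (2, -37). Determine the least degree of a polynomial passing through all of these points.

3

Forward differences of the values at n = -2, -1, 0, 1, 2:
  g  : 15  -4  -3  -6  -37
  Δ  : -19  1  -3  -31
  Δ^2: 20  -4  -28
  Δ^3: -24  -24
  Δ^4: 0
The third differences are constant (-24) and nonzero, while all higher differences vanish, so the minimal degree is 3.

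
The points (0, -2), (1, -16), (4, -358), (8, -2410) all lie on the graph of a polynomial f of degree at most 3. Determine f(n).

f(n) = -4n^3 - 5n^2 - 5n - 2

Write f(n) = an^3 + bn^2 + cn + d. Substituting each data point gives a linear system:
  d = -2
  a + b + c + d = -16
  64a + 16b + 4c + d = -358
  512a + 64b + 8c + d = -2410
Solving the system yields a = -4, b = -5, c = -5, d = -2.
So f(n) = -4n³ - 5n² - 5n - 2.
Check: f(8) = -2410. ✓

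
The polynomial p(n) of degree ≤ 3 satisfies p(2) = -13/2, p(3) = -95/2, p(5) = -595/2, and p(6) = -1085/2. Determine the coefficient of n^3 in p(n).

-3

Write p(n) = an^3 + bn^2 + cn + d. Substituting each data point gives a linear system:
  8a + 4b + 2c + d = -13/2
  27a + 9b + 3c + d = -95/2
  125a + 25b + 5c + d = -595/2
  216a + 36b + 6c + d = -1085/2
Solving the system yields a = -3, b = 2, c = 6, d = -5/2.
So p(n) = -3n^3 + 2n^2 + 6n - 5/2.
The leading coefficient is -3.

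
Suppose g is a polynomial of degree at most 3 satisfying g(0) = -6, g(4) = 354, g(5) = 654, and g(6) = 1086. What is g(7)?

Write g(s) = as^3 + bs^2 + cs + d. Substituting each data point gives a linear system:
  d = -6
  64a + 16b + 4c + d = 354
  125a + 25b + 5c + d = 654
  216a + 36b + 6c + d = 1086
Solving the system yields a = 4, b = 6, c = 2, d = -6.
So g(s) = 4s^3 + 6s^2 + 2s - 6.
Then g(7) = 1674.

1674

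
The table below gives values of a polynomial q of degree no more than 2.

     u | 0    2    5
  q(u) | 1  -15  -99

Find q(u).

q(u) = -4u^2 + 1

Write q(u) = au^2 + bu + c. Substituting each data point gives a linear system:
  c = 1
  4a + 2b + c = -15
  25a + 5b + c = -99
Solving the system yields a = -4, b = 0, c = 1.
So q(u) = -4u^2 + 1.
Check: q(5) = -99. ✓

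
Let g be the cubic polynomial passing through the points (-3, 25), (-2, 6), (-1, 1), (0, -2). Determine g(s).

Using the Lagrange interpolation formula with nodes -3, -2, -1, 0:
  L_0(s) = (s + 2)(s + 1)s / -6
  L_1(s) = (s + 3)(s + 1)s / 2
  L_2(s) = (s + 3)(s + 2)s / -2
  L_3(s) = (s + 3)(s + 2)(s + 1) / 6
Then g(s) = 25·L_0(s) + 6·L_1(s) + 1·L_2(s) - 2·L_3(s).
Expanding and collecting terms gives g(s) = -2s^3 - 5s^2 - 6s - 2.
Check: g(-1) = 1. ✓

g(s) = -2s^3 - 5s^2 - 6s - 2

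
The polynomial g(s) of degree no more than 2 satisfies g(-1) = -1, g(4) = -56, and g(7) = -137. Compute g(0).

-4

Write g(s) = as^2 + bs + c. Substituting each data point gives a linear system:
  a - b + c = -1
  16a + 4b + c = -56
  49a + 7b + c = -137
Solving the system yields a = -2, b = -5, c = -4.
So g(s) = -2s^2 - 5s - 4.
Then g(0) = -4.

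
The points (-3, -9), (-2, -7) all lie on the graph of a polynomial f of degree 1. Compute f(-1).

Using the Lagrange interpolation formula with nodes -3, -2:
  L_0(t) = (t + 2) / -1
  L_1(t) = (t + 3) / 1
Then f(t) = -9·L_0(t) - 7·L_1(t).
Expanding and collecting terms gives f(t) = 2t - 3.
Evaluating at t = -1: f(-1) = -5.

-5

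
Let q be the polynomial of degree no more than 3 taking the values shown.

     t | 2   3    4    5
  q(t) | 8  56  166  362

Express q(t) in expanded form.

Using the Lagrange interpolation formula with nodes 2, 3, 4, 5:
  L_0(t) = (t - 3)(t - 4)(t - 5) / -6
  L_1(t) = (t - 2)(t - 4)(t - 5) / 2
  L_2(t) = (t - 2)(t - 3)(t - 5) / -2
  L_3(t) = (t - 2)(t - 3)(t - 4) / 6
Then q(t) = 8·L_0(t) + 56·L_1(t) + 166·L_2(t) + 362·L_3(t).
Expanding and collecting terms gives q(t) = 4t^3 - 5t^2 - 3t + 2.
Check: q(4) = 166. ✓

q(t) = 4t^3 - 5t^2 - 3t + 2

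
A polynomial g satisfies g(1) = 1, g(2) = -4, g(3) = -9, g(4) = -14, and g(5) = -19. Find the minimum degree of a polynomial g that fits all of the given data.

Forward differences of the values at s = 1, 2, 3, 4, 5:
  g  : 1  -4  -9  -14  -19
  Δ  : -5  -5  -5  -5
  Δ^2: 0  0  0
  Δ^3: 0  0
  Δ^4: 0
The first differences are constant (-5) and nonzero, while all higher differences vanish, so the minimal degree is 1.

1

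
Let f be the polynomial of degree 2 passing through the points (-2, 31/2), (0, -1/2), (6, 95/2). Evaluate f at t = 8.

191/2

Write f(t) = at^2 + bt + c. Substituting each data point gives a linear system:
  4a - 2b + c = 31/2
  c = -1/2
  36a + 6b + c = 95/2
Solving the system yields a = 2, b = -4, c = -1/2.
So f(t) = 2t^2 - 4t - 1/2.
Then f(8) = 191/2.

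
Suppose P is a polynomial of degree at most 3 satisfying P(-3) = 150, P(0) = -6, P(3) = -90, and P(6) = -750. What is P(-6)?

1026

Using the Lagrange interpolation formula with nodes -3, 0, 3, 6:
  L_0(t) = t(t - 3)(t - 6) / -162
  L_1(t) = (t + 3)(t - 3)(t - 6) / 54
  L_2(t) = (t + 3)t(t - 6) / -54
  L_3(t) = (t + 3)t(t - 3) / 162
Then P(t) = 150·L_0(t) - 6·L_1(t) - 90·L_2(t) - 750·L_3(t).
Expanding and collecting terms gives P(t) = -4t^3 + 4t^2 - 4t - 6.
Evaluating at t = -6: P(-6) = 1026.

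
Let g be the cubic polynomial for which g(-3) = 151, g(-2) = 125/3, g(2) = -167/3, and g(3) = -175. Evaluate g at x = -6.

1259

Write g(x) = ax^3 + bx^2 + cx + d. Substituting each data point gives a linear system:
  -27a + 9b - 3c + d = 151
  -8a + 4b - 2c + d = 125/3
  8a + 4b + 2c + d = -167/3
  27a + 9b + 3c + d = -175
Solving the system yields a = -6, b = -1, c = -1/3, d = -3.
So g(x) = -6x^3 - x^2 - (1/3)x - 3.
Then g(-6) = 1259.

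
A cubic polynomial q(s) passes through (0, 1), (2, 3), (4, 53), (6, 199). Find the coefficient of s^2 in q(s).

Write q(s) = as^3 + bs^2 + cs + d. Substituting each data point gives a linear system:
  d = 1
  8a + 4b + 2c + d = 3
  64a + 16b + 4c + d = 53
  216a + 36b + 6c + d = 199
Solving the system yields a = 1, b = 0, c = -3, d = 1.
So q(s) = s^3 - 3s + 1.
The coefficient of s^2 is 0.

0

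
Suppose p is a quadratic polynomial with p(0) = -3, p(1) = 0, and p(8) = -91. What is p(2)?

Write p(u) = au^2 + bu + c. Substituting each data point gives a linear system:
  c = -3
  a + b + c = 0
  64a + 8b + c = -91
Solving the system yields a = -2, b = 5, c = -3.
So p(u) = -2u² + 5u - 3.
Then p(2) = -1.

-1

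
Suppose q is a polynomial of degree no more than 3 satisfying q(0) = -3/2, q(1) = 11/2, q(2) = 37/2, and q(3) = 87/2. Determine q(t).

Write q(t) = at^3 + bt^2 + ct + d. Substituting each data point gives a linear system:
  d = -3/2
  a + b + c + d = 11/2
  8a + 4b + 2c + d = 37/2
  27a + 9b + 3c + d = 87/2
Solving the system yields a = 1, b = 0, c = 6, d = -3/2.
So q(t) = t^3 + 6t - 3/2.
Check: q(1) = 11/2. ✓

q(t) = t^3 + 6t - 3/2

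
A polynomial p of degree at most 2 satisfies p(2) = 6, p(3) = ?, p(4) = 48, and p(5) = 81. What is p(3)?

The 3 known points determine the degree-2 polynomial uniquely.
Write p(t) = at^2 + bt + c. Substituting each data point gives a linear system:
  4a + 2b + c = 6
  16a + 4b + c = 48
  25a + 5b + c = 81
Solving the system yields a = 4, b = -3, c = -4.
So p(t) = 4t² - 3t - 4.
Then p(3) = 23.

23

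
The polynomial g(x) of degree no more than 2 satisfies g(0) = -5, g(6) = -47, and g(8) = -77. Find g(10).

Using the Lagrange interpolation formula with nodes 0, 6, 8:
  L_0(x) = (x - 6)(x - 8) / 48
  L_1(x) = x(x - 8) / -12
  L_2(x) = x(x - 6) / 16
Then g(x) = -5·L_0(x) - 47·L_1(x) - 77·L_2(x).
Expanding and collecting terms gives g(x) = -x^2 - x - 5.
Evaluating at x = 10: g(10) = -115.

-115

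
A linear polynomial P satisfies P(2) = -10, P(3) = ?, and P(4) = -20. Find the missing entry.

-15

The 2 known points determine the degree-1 polynomial uniquely.
Write P(u) = au + b. Substituting each data point gives a linear system:
  2a + b = -10
  4a + b = -20
Solving the system yields a = -5, b = 0.
So P(u) = -5u.
Then P(3) = -15.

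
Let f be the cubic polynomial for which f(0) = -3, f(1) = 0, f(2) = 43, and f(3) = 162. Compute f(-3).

-132

Using the Lagrange interpolation formula with nodes 0, 1, 2, 3:
  L_0(t) = (t - 1)(t - 2)(t - 3) / -6
  L_1(t) = t(t - 2)(t - 3) / 2
  L_2(t) = t(t - 1)(t - 3) / -2
  L_3(t) = t(t - 1)(t - 2) / 6
Then f(t) = -3·L_0(t) + 0·L_1(t) + 43·L_2(t) + 162·L_3(t).
Expanding and collecting terms gives f(t) = 6t^3 + 2t^2 - 5t - 3.
Evaluating at t = -3: f(-3) = -132.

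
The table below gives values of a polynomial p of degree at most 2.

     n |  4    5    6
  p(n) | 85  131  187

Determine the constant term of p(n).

1

Write p(n) = an^2 + bn + c. Substituting each data point gives a linear system:
  16a + 4b + c = 85
  25a + 5b + c = 131
  36a + 6b + c = 187
Solving the system yields a = 5, b = 1, c = 1.
So p(n) = 5n² + n + 1.
The constant term is 1.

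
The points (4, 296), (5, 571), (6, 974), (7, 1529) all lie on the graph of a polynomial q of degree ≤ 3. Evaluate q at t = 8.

2260

Write q(t) = at^3 + bt^2 + ct + d. Substituting each data point gives a linear system:
  64a + 16b + 4c + d = 296
  125a + 25b + 5c + d = 571
  216a + 36b + 6c + d = 974
  343a + 49b + 7c + d = 1529
Solving the system yields a = 4, b = 4, c = -5, d = -4.
So q(t) = 4t³ + 4t² - 5t - 4.
Then q(8) = 2260.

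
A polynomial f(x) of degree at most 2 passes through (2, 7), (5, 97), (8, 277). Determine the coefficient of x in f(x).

-5

Write f(x) = ax^2 + bx + c. Substituting each data point gives a linear system:
  4a + 2b + c = 7
  25a + 5b + c = 97
  64a + 8b + c = 277
Solving the system yields a = 5, b = -5, c = -3.
So f(x) = 5x^2 - 5x - 3.
The coefficient of x is -5.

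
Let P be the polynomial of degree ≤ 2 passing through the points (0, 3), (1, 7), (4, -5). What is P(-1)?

-5

Write P(u) = au^2 + bu + c. Substituting each data point gives a linear system:
  c = 3
  a + b + c = 7
  16a + 4b + c = -5
Solving the system yields a = -2, b = 6, c = 3.
So P(u) = -2u^2 + 6u + 3.
Then P(-1) = -5.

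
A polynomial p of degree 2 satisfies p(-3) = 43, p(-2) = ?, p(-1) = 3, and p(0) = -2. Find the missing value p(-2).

On equispaced nodes a degree-2 polynomial has vanishing third forward difference, so
  - p(-3) + 3·p(-2) - 3·p(-1) + p(0) = 0.
Substituting the known values and solving for p(-2):
  3·p(-2) = 54
  p(-2) = 18.

18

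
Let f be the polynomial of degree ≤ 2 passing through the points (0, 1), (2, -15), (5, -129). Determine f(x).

Write f(x) = ax^2 + bx + c. Substituting each data point gives a linear system:
  c = 1
  4a + 2b + c = -15
  25a + 5b + c = -129
Solving the system yields a = -6, b = 4, c = 1.
So f(x) = -6x² + 4x + 1.
Check: f(2) = -15. ✓

f(x) = -6x^2 + 4x + 1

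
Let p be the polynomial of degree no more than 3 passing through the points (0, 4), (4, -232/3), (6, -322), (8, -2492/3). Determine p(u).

Using the Lagrange interpolation formula with nodes 0, 4, 6, 8:
  L_0(u) = (u - 4)(u - 6)(u - 8) / -192
  L_1(u) = u(u - 6)(u - 8) / 32
  L_2(u) = u(u - 4)(u - 8) / -24
  L_3(u) = u(u - 4)(u - 6) / 64
Then p(u) = 4·L_0(u) - 232/3·L_1(u) - 322·L_2(u) - 2492/3·L_3(u).
Expanding and collecting terms gives p(u) = -2u³ + 3u² - (1/3)u + 4.
Check: p(8) = -2492/3. ✓

p(u) = -2u^3 + 3u^2 - (1/3)u + 4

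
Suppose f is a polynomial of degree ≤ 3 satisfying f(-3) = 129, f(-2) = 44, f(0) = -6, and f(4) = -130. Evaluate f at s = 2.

-16

Write f(s) = as^3 + bs^2 + cs + d. Substituting each data point gives a linear system:
  -27a + 9b - 3c + d = 129
  -8a + 4b - 2c + d = 44
  d = -6
  64a + 16b + 4c + d = -130
Solving the system yields a = -3, b = 5, c = -3, d = -6.
So f(s) = -3s^3 + 5s^2 - 3s - 6.
Then f(2) = -16.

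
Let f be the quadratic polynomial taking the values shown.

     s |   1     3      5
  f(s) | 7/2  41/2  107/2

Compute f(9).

335/2

Forward differences of the values at s = 1, 3, 5:
  f  : 7/2  41/2  107/2
  Δ  : 17  33
  Δ^2: 16
The second differences are constant, confirming degree 2.
Interpolating (Newton forward form) and evaluating at s = 9 gives f(9) = 335/2.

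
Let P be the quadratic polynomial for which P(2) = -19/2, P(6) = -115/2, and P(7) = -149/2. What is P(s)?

P(s) = -s^2 - 4s + 5/2

Using the Lagrange interpolation formula with nodes 2, 6, 7:
  L_0(s) = (s - 6)(s - 7) / 20
  L_1(s) = (s - 2)(s - 7) / -4
  L_2(s) = (s - 2)(s - 6) / 5
Then P(s) = -19/2·L_0(s) - 115/2·L_1(s) - 149/2·L_2(s).
Expanding and collecting terms gives P(s) = -s^2 - 4s + 5/2.
Check: P(2) = -19/2. ✓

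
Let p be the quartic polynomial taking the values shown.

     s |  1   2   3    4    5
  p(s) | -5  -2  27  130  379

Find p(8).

Forward differences of the values at s = 1, 2, 3, 4, 5:
  p  : -5  -2  27  130  379
  Δ  : 3  29  103  249
  Δ^2: 26  74  146
  Δ^3: 48  72
  Δ^4: 24
The fourth differences are constant, confirming degree 4.
Interpolating (Newton forward form) and evaluating at s = 8 gives p(8) = 3082.

3082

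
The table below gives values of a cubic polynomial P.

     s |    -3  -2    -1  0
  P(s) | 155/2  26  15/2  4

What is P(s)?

P(s) = -3s^3 - (3/2)s^2 - 2s + 4

Using the Lagrange interpolation formula with nodes -3, -2, -1, 0:
  L_0(s) = (s + 2)(s + 1)s / -6
  L_1(s) = (s + 3)(s + 1)s / 2
  L_2(s) = (s + 3)(s + 2)s / -2
  L_3(s) = (s + 3)(s + 2)(s + 1) / 6
Then P(s) = 155/2·L_0(s) + 26·L_1(s) + 15/2·L_2(s) + 4·L_3(s).
Expanding and collecting terms gives P(s) = -3s^3 - (3/2)s^2 - 2s + 4.
Check: P(-3) = 155/2. ✓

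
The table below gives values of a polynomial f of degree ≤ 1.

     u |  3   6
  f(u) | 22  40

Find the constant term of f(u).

Write f(u) = au + b. Substituting each data point gives a linear system:
  3a + b = 22
  6a + b = 40
Solving the system yields a = 6, b = 4.
So f(u) = 6u + 4.
The constant term is 4.

4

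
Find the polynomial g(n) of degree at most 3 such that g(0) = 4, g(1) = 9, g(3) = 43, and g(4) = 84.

Write g(n) = an^3 + bn^2 + cn + d. Substituting each data point gives a linear system:
  d = 4
  a + b + c + d = 9
  27a + 9b + 3c + d = 43
  64a + 16b + 4c + d = 84
Solving the system yields a = 1, b = 0, c = 4, d = 4.
So g(n) = n³ + 4n + 4.
Check: g(3) = 43. ✓

g(n) = n^3 + 4n + 4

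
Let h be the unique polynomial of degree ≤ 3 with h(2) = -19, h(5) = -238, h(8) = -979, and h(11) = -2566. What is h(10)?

Write h(u) = au^3 + bu^2 + cu + d. Substituting each data point gives a linear system:
  8a + 4b + 2c + d = -19
  125a + 25b + 5c + d = -238
  512a + 64b + 8c + d = -979
  1331a + 121b + 11c + d = -2566
Solving the system yields a = -2, b = 1, c = -2, d = -3.
So h(u) = -2u^3 + u^2 - 2u - 3.
Then h(10) = -1923.

-1923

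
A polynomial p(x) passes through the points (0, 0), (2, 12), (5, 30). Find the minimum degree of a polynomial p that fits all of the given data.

1

Divided differences on the nodes 0, 2, 5:
  order 0: 0  12  30
  order 1: 6  6
  order 2: 0
The order-1 divided differences are all 6 (nonzero) and every higher order vanishes, so the data lies on a polynomial of degree exactly 1.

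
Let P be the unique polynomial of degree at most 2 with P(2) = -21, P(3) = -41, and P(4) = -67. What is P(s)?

Using the Lagrange interpolation formula with nodes 2, 3, 4:
  L_0(s) = (s - 3)(s - 4) / 2
  L_1(s) = (s - 2)(s - 4) / -1
  L_2(s) = (s - 2)(s - 3) / 2
Then P(s) = -21·L_0(s) - 41·L_1(s) - 67·L_2(s).
Expanding and collecting terms gives P(s) = -3s² - 5s + 1.
Check: P(2) = -21. ✓

P(s) = -3s^2 - 5s + 1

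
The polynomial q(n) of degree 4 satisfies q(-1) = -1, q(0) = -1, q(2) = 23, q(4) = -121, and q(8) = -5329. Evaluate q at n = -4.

-745

Write q(n) = an^4 + bn^3 + cn^2 + dn + e. Substituting each data point gives a linear system:
  a - b + c - d + e = -1
  e = -1
  16a + 8b + 4c + 2d + e = 23
  256a + 64b + 16c + 4d + e = -121
  4096a + 512b + 64c + 8d + e = -5329
Solving the system yields a = -2, b = 5, c = 5, d = -2, e = -1.
So q(n) = -2n⁴ + 5n³ + 5n² - 2n - 1.
Then q(-4) = -745.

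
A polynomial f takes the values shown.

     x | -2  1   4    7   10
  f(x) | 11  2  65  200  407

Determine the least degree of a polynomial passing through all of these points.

Forward differences of the values at x = -2, 1, 4, 7, 10:
  f  : 11  2  65  200  407
  Δ  : -9  63  135  207
  Δ^2: 72  72  72
  Δ^3: 0  0
  Δ^4: 0
The second differences are constant (72) and nonzero, while all higher differences vanish, so the minimal degree is 2.

2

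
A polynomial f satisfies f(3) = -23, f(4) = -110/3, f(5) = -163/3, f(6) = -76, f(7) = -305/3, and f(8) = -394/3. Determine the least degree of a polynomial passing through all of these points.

Forward differences of the values at n = 3, 4, 5, 6, 7, 8:
  f  : -23  -110/3  -163/3  -76  -305/3  -394/3
  Δ  : -41/3  -53/3  -65/3  -77/3  -89/3
  Δ^2: -4  -4  -4  -4
  Δ^3: 0  0  0
  Δ^4: 0  0
  Δ^5: 0
The second differences are constant (-4) and nonzero, while all higher differences vanish, so the minimal degree is 2.

2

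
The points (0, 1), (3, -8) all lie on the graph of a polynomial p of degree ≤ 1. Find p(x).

Write p(x) = ax + b. Substituting each data point gives a linear system:
  b = 1
  3a + b = -8
Solving the system yields a = -3, b = 1.
So p(x) = -3x + 1.
Check: p(0) = 1. ✓

p(x) = -3x + 1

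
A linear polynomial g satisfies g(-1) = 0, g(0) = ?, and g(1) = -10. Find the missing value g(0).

The 2 known points determine the degree-1 polynomial uniquely.
Write g(s) = as + b. Substituting each data point gives a linear system:
  -a + b = 0
  a + b = -10
Solving the system yields a = -5, b = -5.
So g(s) = -5s - 5.
Then g(0) = -5.

-5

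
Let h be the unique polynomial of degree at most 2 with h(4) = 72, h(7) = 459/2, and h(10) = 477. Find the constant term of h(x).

Write h(x) = ax^2 + bx + c. Substituting each data point gives a linear system:
  16a + 4b + c = 72
  49a + 7b + c = 459/2
  100a + 10b + c = 477
Solving the system yields a = 5, b = -5/2, c = 2.
So h(x) = 5x² - (5/2)x + 2.
The constant term is 2.

2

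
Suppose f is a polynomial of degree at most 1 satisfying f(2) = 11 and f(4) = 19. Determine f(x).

f(x) = 4x + 3

Write f(x) = ax + b. Substituting each data point gives a linear system:
  2a + b = 11
  4a + b = 19
Solving the system yields a = 4, b = 3.
So f(x) = 4x + 3.
Check: f(2) = 11. ✓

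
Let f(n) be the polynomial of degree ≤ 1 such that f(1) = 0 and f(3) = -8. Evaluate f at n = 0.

Write f(n) = an + b. Substituting each data point gives a linear system:
  a + b = 0
  3a + b = -8
Solving the system yields a = -4, b = 4.
So f(n) = -4n + 4.
Then f(0) = 4.

4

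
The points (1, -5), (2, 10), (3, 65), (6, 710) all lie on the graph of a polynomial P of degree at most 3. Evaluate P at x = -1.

-11

Using the Lagrange interpolation formula with nodes 1, 2, 3, 6:
  L_0(x) = (x - 2)(x - 3)(x - 6) / -10
  L_1(x) = (x - 1)(x - 3)(x - 6) / 4
  L_2(x) = (x - 1)(x - 2)(x - 6) / -6
  L_3(x) = (x - 1)(x - 2)(x - 3) / 60
Then P(x) = -5·L_0(x) + 10·L_1(x) + 65·L_2(x) + 710·L_3(x).
Expanding and collecting terms gives P(x) = 4x^3 - 4x^2 - x - 4.
Evaluating at x = -1: P(-1) = -11.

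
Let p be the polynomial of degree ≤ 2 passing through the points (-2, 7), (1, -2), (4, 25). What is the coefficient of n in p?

-1

Write p(n) = an^2 + bn + c. Substituting each data point gives a linear system:
  4a - 2b + c = 7
  a + b + c = -2
  16a + 4b + c = 25
Solving the system yields a = 2, b = -1, c = -3.
So p(n) = 2n^2 - n - 3.
The coefficient of n is -1.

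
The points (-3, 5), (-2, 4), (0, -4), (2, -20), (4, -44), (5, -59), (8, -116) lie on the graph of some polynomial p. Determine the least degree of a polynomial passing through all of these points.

2

Divided differences on the nodes -3, -2, 0, 2, 4, 5, 8:
  order 0: 5  4  -4  -20  -44  -59  -116
  order 1: -1  -4  -8  -12  -15  -19
  order 2: -1  -1  -1  -1  -1
  order 3: 0  0  0  0
  order 4: 0  0  0
  order 5: 0  0
  order 6: 0
The order-2 divided differences are all -1 (nonzero) and every higher order vanishes, so the data lies on a polynomial of degree exactly 2.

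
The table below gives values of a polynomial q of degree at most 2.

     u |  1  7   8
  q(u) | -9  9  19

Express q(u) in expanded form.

Using the Lagrange interpolation formula with nodes 1, 7, 8:
  L_0(u) = (u - 7)(u - 8) / 42
  L_1(u) = (u - 1)(u - 8) / -6
  L_2(u) = (u - 1)(u - 7) / 7
Then q(u) = -9·L_0(u) + 9·L_1(u) + 19·L_2(u).
Expanding and collecting terms gives q(u) = u² - 5u - 5.
Check: q(7) = 9. ✓

q(u) = u^2 - 5u - 5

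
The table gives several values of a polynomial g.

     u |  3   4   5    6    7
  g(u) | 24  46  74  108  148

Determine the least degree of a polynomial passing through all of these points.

2

Forward differences of the values at u = 3, 4, 5, 6, 7:
  g  : 24  46  74  108  148
  Δ  : 22  28  34  40
  Δ^2: 6  6  6
  Δ^3: 0  0
  Δ^4: 0
The second differences are constant (6) and nonzero, while all higher differences vanish, so the minimal degree is 2.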